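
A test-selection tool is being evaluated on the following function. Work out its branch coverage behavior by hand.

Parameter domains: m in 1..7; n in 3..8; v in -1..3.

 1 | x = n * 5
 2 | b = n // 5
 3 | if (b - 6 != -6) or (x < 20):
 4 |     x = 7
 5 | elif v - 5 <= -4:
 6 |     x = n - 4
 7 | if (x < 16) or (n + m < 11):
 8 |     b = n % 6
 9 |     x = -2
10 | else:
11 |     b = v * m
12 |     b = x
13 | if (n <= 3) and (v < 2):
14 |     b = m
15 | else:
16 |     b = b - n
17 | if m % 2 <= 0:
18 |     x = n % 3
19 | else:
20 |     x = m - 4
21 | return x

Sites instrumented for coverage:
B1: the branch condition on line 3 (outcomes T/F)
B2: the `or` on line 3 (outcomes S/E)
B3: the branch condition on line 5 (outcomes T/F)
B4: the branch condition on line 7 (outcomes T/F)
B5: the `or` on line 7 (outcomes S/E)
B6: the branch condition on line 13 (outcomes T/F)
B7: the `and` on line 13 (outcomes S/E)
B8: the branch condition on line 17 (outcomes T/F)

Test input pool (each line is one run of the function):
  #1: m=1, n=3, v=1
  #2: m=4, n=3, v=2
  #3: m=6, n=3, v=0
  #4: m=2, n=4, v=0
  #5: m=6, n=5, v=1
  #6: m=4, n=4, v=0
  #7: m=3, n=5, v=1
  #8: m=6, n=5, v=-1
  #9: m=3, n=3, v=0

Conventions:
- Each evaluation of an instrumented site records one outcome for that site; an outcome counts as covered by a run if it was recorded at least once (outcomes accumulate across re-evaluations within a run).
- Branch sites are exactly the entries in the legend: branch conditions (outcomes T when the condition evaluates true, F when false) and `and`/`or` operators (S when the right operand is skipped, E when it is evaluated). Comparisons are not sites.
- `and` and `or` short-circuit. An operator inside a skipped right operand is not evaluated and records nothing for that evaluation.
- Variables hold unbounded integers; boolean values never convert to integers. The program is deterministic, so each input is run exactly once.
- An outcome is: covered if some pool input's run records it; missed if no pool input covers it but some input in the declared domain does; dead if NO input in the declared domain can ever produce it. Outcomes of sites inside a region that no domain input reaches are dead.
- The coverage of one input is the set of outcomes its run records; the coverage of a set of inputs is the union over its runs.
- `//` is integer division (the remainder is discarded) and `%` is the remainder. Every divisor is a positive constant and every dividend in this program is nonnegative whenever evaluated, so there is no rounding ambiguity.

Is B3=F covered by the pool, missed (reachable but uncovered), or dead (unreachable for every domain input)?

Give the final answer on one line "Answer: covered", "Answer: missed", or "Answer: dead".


no pool input records B3=F
but domain input (m=1, n=4, v=2) does record it -> reachable, so missed
Answer: missed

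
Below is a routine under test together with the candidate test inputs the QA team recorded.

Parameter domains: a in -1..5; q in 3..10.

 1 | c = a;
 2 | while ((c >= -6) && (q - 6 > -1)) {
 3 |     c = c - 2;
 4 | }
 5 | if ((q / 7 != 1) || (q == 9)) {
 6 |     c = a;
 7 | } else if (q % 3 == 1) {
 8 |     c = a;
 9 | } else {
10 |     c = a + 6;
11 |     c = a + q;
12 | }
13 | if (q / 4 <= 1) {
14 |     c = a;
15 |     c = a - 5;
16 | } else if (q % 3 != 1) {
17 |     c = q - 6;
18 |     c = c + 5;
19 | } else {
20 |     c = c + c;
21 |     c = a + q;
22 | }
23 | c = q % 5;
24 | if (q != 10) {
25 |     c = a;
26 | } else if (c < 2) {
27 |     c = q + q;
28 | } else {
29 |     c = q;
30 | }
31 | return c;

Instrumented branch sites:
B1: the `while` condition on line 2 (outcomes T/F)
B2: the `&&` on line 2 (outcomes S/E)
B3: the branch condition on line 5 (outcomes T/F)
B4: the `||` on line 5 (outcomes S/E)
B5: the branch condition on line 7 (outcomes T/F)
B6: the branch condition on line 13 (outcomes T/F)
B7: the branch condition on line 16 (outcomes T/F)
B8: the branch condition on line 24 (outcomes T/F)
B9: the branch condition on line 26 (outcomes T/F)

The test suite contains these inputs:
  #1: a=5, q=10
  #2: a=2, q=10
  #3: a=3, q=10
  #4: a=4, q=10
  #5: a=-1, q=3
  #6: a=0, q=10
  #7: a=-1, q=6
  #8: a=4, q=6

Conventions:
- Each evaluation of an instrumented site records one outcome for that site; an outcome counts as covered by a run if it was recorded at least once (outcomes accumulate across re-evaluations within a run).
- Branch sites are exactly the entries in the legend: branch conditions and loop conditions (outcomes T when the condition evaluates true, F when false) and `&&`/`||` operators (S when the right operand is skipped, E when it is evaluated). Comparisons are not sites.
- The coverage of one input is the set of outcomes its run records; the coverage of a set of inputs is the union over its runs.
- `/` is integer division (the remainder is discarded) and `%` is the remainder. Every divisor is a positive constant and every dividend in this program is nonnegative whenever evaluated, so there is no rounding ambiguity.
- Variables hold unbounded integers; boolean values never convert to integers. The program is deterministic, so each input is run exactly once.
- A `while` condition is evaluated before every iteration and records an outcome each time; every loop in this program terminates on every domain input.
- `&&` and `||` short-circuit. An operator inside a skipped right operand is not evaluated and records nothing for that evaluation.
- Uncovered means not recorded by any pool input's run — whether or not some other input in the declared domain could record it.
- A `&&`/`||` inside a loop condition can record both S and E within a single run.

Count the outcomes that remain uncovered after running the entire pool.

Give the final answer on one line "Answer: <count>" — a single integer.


input #1 (a=5, q=10): events B2->E, B1->T, B2->E, B1->T, B2->E, B1->T, B2->E, B1->T, B2->E, B1->T, B2->E, B1->T, B2->S, B1->F, ...; covers B1=T, B1=F, B2=S, B2=E, B3=F, B4=E, B5=T, B6=F, B7=F, B8=F, B9=T
input #2 (a=2, q=10): events B2->E, B1->T, B2->E, B1->T, B2->E, B1->T, B2->E, B1->T, B2->E, B1->T, B2->S, B1->F, B4->E, B3->F, ...; covers B1=T, B1=F, B2=S, B2=E, B3=F, B4=E, B5=T, B6=F, B7=F, B8=F, B9=T
input #3 (a=3, q=10): events B2->E, B1->T, B2->E, B1->T, B2->E, B1->T, B2->E, B1->T, B2->E, B1->T, B2->S, B1->F, B4->E, B3->F, ...; covers B1=T, B1=F, B2=S, B2=E, B3=F, B4=E, B5=T, B6=F, B7=F, B8=F, B9=T
input #4 (a=4, q=10): events B2->E, B1->T, B2->E, B1->T, B2->E, B1->T, B2->E, B1->T, B2->E, B1->T, B2->E, B1->T, B2->S, B1->F, ...; covers B1=T, B1=F, B2=S, B2=E, B3=F, B4=E, B5=T, B6=F, B7=F, B8=F, B9=T
input #5 (a=-1, q=3): events B2->E, B1->F, B4->S, B3->T, B6->T, B8->T; covers B1=F, B2=E, B3=T, B4=S, B6=T, B8=T
input #6 (a=0, q=10): events B2->E, B1->T, B2->E, B1->T, B2->E, B1->T, B2->E, B1->T, B2->S, B1->F, B4->E, B3->F, B5->T, B6->F, ...; covers B1=T, B1=F, B2=S, B2=E, B3=F, B4=E, B5=T, B6=F, B7=F, B8=F, B9=T
input #7 (a=-1, q=6): events B2->E, B1->T, B2->E, B1->T, B2->E, B1->T, B2->S, B1->F, B4->S, B3->T, B6->T, B8->T; covers B1=T, B1=F, B2=S, B2=E, B3=T, B4=S, B6=T, B8=T
input #8 (a=4, q=6): events B2->E, B1->T, B2->E, B1->T, B2->E, B1->T, B2->E, B1->T, B2->E, B1->T, B2->E, B1->T, B2->S, B1->F, ...; covers B1=T, B1=F, B2=S, B2=E, B3=T, B4=S, B6=T, B8=T
union over the pool: B1=T, B1=F, B2=S, B2=E, B3=T, B3=F, B4=S, B4=E, B5=T, B6=T, B6=F, B7=F, B8=T, B8=F, B9=T
uncovered (3 of 18): B5=F, B7=T, B9=F
Answer: 3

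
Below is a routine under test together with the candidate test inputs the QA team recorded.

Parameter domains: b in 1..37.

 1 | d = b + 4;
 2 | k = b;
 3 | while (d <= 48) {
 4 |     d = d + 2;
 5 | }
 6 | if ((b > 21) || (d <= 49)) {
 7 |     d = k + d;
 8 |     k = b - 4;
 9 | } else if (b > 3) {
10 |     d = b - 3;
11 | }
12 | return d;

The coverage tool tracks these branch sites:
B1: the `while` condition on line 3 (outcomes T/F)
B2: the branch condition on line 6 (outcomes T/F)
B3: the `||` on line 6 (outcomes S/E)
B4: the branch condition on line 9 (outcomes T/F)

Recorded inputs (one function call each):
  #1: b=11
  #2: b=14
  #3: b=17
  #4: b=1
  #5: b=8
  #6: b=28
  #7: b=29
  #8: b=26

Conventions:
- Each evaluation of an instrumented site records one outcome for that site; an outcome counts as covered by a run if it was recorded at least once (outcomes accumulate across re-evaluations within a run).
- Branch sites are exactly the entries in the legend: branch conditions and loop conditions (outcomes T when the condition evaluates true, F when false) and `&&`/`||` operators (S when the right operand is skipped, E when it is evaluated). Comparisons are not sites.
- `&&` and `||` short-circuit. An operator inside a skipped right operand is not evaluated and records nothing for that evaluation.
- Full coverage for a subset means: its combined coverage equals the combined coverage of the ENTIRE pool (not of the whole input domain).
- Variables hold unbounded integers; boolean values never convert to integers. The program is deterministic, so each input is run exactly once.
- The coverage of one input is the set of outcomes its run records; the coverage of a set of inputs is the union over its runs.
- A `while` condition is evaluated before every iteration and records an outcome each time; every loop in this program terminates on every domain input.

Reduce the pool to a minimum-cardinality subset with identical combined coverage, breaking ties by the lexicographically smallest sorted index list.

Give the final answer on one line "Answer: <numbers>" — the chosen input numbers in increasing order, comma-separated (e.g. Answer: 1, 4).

test 1 (b=11) fires B1->T, B1->T, B1->T, B1->T, B1->T, B1->T, B1->T, B1->T, B1->T, B1->T, B1->T, B1->T, B1->T, B1->T, ...; hits B1=T, B1=F, B2=T, B3=E
test 2 (b=14) fires B1->T, B1->T, B1->T, B1->T, B1->T, B1->T, B1->T, B1->T, B1->T, B1->T, B1->T, B1->T, B1->T, B1->T, ...; hits B1=T, B1=F, B2=F, B3=E, B4=T
test 3 (b=17) fires B1->T, B1->T, B1->T, B1->T, B1->T, B1->T, B1->T, B1->T, B1->T, B1->T, B1->T, B1->T, B1->T, B1->T, ...; hits B1=T, B1=F, B2=T, B3=E
test 4 (b=1) fires B1->T, B1->T, B1->T, B1->T, B1->T, B1->T, B1->T, B1->T, B1->T, B1->T, B1->T, B1->T, B1->T, B1->T, ...; hits B1=T, B1=F, B2=T, B3=E
test 5 (b=8) fires B1->T, B1->T, B1->T, B1->T, B1->T, B1->T, B1->T, B1->T, B1->T, B1->T, B1->T, B1->T, B1->T, B1->T, ...; hits B1=T, B1=F, B2=F, B3=E, B4=T
test 6 (b=28) fires B1->T, B1->T, B1->T, B1->T, B1->T, B1->T, B1->T, B1->T, B1->T, B1->F, B3->S, B2->T; hits B1=T, B1=F, B2=T, B3=S
test 7 (b=29) fires B1->T, B1->T, B1->T, B1->T, B1->T, B1->T, B1->T, B1->T, B1->F, B3->S, B2->T; hits B1=T, B1=F, B2=T, B3=S
test 8 (b=26) fires B1->T, B1->T, B1->T, B1->T, B1->T, B1->T, B1->T, B1->T, B1->T, B1->T, B1->F, B3->S, B2->T; hits B1=T, B1=F, B2=T, B3=S
together the pool reaches 7 outcomes: B1=T, B1=F, B2=T, B2=F, B3=S, B3=E, B4=T
checked all size-1 subsets: none covers 7 outcomes (max 5/7)
the canonical winner is {2, 6}: size 2, full 7-outcome coverage, earliest index list among size-2 covers

Answer: 2, 6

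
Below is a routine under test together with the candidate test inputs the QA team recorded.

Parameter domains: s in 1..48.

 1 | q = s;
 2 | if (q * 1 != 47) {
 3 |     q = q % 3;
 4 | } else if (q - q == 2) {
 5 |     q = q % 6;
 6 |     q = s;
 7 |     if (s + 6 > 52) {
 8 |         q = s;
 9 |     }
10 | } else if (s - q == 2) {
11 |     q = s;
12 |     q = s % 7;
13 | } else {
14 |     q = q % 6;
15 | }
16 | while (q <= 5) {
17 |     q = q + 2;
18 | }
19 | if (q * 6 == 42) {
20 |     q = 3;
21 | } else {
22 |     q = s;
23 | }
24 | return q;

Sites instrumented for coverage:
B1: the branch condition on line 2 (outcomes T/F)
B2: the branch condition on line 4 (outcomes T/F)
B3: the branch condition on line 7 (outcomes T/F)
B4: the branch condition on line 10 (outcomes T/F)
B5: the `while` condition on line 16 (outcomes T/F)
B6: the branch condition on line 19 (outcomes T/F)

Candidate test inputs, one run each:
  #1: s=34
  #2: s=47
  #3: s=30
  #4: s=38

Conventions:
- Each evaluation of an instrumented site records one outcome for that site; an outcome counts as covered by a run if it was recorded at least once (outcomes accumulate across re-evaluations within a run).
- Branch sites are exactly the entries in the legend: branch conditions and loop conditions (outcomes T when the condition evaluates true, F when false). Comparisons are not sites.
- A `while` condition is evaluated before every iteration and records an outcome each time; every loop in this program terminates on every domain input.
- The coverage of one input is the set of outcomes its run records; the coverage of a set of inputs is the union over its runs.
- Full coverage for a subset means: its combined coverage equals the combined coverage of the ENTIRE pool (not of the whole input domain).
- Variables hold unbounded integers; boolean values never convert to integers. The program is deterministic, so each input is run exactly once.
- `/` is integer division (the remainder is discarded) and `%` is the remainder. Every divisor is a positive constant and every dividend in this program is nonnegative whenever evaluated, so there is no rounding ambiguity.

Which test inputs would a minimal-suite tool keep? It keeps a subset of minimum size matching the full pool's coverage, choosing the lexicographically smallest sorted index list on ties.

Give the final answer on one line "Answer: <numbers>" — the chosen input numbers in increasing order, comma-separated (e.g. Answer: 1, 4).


input #1 (s=34): events B1->T, B5->T, B5->T, B5->T, B5->F, B6->T; covers B1=T, B5=T, B5=F, B6=T
input #2 (s=47): events B1->F, B2->F, B4->F, B5->T, B5->F, B6->T; covers B1=F, B2=F, B4=F, B5=T, B5=F, B6=T
input #3 (s=30): events B1->T, B5->T, B5->T, B5->T, B5->F, B6->F; covers B1=T, B5=T, B5=F, B6=F
input #4 (s=38): events B1->T, B5->T, B5->T, B5->F, B6->F; covers B1=T, B5=T, B5=F, B6=F
together the pool reaches 8 outcomes: B1=T, B1=F, B2=F, B4=F, B5=T, B5=F, B6=T, B6=F
checked all size-1 subsets: none covers 8 outcomes (max 6/8)
inputs {2, 3} (size 2) cover everything; no size-2 subset with a lexicographically smaller index list covers all 8
Answer: 2, 3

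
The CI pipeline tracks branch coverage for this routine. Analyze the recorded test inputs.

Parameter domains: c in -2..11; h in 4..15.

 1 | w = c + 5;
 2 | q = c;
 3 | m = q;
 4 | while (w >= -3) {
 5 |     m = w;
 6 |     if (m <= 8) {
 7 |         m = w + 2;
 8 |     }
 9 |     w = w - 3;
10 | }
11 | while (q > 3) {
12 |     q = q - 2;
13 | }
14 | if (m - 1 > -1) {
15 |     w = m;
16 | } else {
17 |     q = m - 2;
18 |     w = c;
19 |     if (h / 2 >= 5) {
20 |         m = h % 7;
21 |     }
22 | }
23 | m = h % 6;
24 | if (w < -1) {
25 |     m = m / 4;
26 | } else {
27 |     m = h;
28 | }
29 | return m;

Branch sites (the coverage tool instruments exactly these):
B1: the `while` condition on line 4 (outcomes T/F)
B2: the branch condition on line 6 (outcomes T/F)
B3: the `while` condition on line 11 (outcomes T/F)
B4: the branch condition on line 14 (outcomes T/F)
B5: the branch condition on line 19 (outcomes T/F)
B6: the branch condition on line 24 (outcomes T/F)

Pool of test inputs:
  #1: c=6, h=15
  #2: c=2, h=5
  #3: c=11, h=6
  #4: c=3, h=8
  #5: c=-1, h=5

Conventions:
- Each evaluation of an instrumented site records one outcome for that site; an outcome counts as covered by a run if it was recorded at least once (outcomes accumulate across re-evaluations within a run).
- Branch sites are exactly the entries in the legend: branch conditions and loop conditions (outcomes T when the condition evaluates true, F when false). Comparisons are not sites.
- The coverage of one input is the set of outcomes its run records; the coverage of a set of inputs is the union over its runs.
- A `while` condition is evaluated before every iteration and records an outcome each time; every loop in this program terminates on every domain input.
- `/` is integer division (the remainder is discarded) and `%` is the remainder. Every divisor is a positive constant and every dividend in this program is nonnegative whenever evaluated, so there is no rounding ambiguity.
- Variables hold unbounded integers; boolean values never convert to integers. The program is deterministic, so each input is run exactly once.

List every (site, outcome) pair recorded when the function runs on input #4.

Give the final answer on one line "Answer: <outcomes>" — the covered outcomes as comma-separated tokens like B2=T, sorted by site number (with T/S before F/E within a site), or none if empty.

Event log for input #4 (c=3, h=8):
  B1->T, B2->T, B1->T, B2->T, B1->T, B2->T, B1->T, B2->T, B1->F, B3->F
  B4->T, B6->F
collecting distinct outcomes: B1=T, B1=F, B2=T, B3=F, B4=T, B6=F

Answer: B1=T, B1=F, B2=T, B3=F, B4=T, B6=F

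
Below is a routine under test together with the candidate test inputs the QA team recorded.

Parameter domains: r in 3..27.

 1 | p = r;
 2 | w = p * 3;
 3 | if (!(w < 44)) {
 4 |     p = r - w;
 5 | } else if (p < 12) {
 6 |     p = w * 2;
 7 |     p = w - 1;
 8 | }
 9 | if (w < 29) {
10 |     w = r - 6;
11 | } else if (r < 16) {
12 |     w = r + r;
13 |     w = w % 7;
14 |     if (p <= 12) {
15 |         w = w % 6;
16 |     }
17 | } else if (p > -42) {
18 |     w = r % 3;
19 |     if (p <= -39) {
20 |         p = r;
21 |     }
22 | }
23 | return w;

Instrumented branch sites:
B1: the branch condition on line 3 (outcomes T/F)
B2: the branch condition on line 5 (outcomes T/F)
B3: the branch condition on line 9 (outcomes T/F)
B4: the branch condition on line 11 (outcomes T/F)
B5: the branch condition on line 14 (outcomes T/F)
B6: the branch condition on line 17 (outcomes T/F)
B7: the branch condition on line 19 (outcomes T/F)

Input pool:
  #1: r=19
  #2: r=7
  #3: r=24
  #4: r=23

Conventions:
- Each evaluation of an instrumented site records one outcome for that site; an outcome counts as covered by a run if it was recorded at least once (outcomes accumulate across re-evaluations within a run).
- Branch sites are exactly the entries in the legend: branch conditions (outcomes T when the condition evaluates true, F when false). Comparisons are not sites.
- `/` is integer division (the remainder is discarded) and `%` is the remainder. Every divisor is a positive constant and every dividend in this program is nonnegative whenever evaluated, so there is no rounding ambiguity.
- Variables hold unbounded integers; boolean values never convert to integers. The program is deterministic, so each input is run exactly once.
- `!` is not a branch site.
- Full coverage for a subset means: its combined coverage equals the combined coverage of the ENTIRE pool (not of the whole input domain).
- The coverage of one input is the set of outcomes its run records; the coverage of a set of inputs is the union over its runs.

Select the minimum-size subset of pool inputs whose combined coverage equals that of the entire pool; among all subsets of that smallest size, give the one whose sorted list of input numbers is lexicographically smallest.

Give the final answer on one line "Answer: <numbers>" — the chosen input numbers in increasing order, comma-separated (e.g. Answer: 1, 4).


input #1 (r=19): covers B1=T, B3=F, B4=F, B6=T, B7=F
input #2 (r=7): covers B1=F, B2=T, B3=T
input #3 (r=24): covers B1=T, B3=F, B4=F, B6=F
input #4 (r=23): covers B1=T, B3=F, B4=F, B6=F
pool-wide coverage (9 outcomes): B1=T, B1=F, B2=T, B3=T, B3=F, B4=F, B6=T, B6=F, B7=F
every size-1 subset falls short of the 9 outcomes (best: 5/9)
every size-2 subset falls short of the 9 outcomes (best: 8/9)
inputs {1, 2, 3} (size 3) cover everything; no size-3 subset with a lexicographically smaller index list covers all 9
Answer: 1, 2, 3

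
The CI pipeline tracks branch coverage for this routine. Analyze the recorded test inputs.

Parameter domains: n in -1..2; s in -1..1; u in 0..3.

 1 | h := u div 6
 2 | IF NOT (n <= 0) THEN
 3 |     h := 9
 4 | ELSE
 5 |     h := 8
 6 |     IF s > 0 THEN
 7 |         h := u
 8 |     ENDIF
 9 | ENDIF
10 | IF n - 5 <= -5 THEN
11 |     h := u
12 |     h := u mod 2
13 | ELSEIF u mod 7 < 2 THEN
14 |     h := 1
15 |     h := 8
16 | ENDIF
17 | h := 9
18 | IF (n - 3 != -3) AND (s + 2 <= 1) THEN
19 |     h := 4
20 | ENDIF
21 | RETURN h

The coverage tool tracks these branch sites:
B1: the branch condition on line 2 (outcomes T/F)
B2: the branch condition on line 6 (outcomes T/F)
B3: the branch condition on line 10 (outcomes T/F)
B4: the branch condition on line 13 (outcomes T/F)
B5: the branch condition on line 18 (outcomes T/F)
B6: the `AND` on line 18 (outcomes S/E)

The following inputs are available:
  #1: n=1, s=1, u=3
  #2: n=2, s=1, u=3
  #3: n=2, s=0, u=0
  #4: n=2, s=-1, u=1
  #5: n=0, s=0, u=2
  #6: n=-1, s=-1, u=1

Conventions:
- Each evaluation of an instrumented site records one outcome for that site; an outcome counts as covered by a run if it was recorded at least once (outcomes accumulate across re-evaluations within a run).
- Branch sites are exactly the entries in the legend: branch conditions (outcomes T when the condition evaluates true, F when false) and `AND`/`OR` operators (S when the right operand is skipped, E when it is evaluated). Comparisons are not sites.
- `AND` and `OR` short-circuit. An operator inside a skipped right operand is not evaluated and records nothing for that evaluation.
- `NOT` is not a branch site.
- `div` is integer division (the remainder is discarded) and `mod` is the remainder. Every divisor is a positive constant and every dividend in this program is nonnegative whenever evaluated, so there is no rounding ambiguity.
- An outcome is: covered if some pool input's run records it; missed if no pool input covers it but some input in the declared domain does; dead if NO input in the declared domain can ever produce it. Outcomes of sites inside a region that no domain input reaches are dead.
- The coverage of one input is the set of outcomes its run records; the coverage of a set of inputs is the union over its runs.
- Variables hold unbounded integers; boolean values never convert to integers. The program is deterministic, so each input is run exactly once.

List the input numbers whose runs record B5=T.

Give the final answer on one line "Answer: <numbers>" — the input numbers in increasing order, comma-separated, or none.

input #1 (n=1, s=1, u=3): misses B5=T
input #2 (n=2, s=1, u=3): misses B5=T
input #3 (n=2, s=0, u=0): misses B5=T
input #4 (n=2, s=-1, u=1): covers B5=T
input #5 (n=0, s=0, u=2): misses B5=T
input #6 (n=-1, s=-1, u=1): covers B5=T

Answer: 4, 6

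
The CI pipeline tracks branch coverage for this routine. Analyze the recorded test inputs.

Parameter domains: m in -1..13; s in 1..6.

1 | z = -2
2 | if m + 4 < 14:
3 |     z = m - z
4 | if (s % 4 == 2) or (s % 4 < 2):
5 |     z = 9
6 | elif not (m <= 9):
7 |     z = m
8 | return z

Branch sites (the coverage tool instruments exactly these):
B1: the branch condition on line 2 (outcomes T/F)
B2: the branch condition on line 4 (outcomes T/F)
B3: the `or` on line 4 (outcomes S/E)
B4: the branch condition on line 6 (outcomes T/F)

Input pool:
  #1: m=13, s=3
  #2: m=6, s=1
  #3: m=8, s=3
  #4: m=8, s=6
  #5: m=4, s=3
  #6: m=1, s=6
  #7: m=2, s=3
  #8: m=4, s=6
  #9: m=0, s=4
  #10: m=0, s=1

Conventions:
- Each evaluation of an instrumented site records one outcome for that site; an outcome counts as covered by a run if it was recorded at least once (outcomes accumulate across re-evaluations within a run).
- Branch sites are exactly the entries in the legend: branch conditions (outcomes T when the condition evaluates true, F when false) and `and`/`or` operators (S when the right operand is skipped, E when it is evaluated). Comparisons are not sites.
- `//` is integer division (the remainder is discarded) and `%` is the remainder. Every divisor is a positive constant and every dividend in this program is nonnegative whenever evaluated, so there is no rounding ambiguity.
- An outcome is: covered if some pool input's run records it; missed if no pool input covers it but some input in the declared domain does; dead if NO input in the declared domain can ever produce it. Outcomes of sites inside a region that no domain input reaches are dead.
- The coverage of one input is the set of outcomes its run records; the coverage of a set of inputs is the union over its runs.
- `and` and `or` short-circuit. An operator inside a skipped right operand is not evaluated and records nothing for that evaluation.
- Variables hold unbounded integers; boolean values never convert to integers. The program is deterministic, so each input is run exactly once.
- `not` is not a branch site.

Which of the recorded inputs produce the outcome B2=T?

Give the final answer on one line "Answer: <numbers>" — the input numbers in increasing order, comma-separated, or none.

input #1 (m=13, s=3): never hits B2=T
input #2 (m=6, s=1): hits B2=T
input #3 (m=8, s=3): never hits B2=T
input #4 (m=8, s=6): hits B2=T
input #5 (m=4, s=3): never hits B2=T
input #6 (m=1, s=6): hits B2=T
input #7 (m=2, s=3): never hits B2=T
input #8 (m=4, s=6): hits B2=T
input #9 (m=0, s=4): hits B2=T
input #10 (m=0, s=1): hits B2=T

Answer: 2, 4, 6, 8, 9, 10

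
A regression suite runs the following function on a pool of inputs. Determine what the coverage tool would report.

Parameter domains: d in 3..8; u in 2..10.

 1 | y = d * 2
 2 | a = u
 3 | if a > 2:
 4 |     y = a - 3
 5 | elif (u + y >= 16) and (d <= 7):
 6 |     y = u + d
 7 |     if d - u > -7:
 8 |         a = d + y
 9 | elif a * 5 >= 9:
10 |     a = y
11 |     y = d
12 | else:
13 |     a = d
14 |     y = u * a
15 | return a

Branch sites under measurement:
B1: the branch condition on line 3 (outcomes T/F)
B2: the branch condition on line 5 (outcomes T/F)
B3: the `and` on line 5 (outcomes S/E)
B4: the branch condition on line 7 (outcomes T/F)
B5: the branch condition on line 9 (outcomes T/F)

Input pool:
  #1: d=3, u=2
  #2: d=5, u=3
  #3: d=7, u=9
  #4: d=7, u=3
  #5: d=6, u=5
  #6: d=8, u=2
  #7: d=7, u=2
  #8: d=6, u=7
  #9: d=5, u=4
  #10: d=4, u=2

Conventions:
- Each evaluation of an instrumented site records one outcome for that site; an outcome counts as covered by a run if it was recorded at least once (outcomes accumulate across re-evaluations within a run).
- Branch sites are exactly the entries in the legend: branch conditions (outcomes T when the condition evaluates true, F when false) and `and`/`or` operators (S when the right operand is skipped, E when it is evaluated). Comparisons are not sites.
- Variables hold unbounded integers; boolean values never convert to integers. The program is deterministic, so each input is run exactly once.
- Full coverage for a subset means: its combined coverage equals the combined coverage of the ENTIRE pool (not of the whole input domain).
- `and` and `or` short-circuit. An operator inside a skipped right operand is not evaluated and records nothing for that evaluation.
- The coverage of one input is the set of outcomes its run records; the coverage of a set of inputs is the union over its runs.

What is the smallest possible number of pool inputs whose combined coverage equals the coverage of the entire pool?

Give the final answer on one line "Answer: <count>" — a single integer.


input #1, d=3, u=2: events B1->F, B3->S, B2->F, B5->T; outcomes B1=F, B2=F, B3=S, B5=T
input #2, d=5, u=3: events B1->T; outcomes B1=T
input #3, d=7, u=9: events B1->T; outcomes B1=T
input #4, d=7, u=3: events B1->T; outcomes B1=T
input #5, d=6, u=5: events B1->T; outcomes B1=T
input #6, d=8, u=2: events B1->F, B3->E, B2->F, B5->T; outcomes B1=F, B2=F, B3=E, B5=T
input #7, d=7, u=2: events B1->F, B3->E, B2->T, B4->T; outcomes B1=F, B2=T, B3=E, B4=T
input #8, d=6, u=7: events B1->T; outcomes B1=T
input #9, d=5, u=4: events B1->T; outcomes B1=T
input #10, d=4, u=2: events B1->F, B3->S, B2->F, B5->T; outcomes B1=F, B2=F, B3=S, B5=T
together the pool reaches 8 outcomes: B1=T, B1=F, B2=T, B2=F, B3=S, B3=E, B4=T, B5=T
size 1 is not enough: best union over all size-1 subsets is 4/8
size 2 is not enough: best union over all size-2 subsets is 7/8
the canonical winner is {1, 2, 7}: size 3, full 8-outcome coverage, earliest index list among size-3 covers
Answer: 3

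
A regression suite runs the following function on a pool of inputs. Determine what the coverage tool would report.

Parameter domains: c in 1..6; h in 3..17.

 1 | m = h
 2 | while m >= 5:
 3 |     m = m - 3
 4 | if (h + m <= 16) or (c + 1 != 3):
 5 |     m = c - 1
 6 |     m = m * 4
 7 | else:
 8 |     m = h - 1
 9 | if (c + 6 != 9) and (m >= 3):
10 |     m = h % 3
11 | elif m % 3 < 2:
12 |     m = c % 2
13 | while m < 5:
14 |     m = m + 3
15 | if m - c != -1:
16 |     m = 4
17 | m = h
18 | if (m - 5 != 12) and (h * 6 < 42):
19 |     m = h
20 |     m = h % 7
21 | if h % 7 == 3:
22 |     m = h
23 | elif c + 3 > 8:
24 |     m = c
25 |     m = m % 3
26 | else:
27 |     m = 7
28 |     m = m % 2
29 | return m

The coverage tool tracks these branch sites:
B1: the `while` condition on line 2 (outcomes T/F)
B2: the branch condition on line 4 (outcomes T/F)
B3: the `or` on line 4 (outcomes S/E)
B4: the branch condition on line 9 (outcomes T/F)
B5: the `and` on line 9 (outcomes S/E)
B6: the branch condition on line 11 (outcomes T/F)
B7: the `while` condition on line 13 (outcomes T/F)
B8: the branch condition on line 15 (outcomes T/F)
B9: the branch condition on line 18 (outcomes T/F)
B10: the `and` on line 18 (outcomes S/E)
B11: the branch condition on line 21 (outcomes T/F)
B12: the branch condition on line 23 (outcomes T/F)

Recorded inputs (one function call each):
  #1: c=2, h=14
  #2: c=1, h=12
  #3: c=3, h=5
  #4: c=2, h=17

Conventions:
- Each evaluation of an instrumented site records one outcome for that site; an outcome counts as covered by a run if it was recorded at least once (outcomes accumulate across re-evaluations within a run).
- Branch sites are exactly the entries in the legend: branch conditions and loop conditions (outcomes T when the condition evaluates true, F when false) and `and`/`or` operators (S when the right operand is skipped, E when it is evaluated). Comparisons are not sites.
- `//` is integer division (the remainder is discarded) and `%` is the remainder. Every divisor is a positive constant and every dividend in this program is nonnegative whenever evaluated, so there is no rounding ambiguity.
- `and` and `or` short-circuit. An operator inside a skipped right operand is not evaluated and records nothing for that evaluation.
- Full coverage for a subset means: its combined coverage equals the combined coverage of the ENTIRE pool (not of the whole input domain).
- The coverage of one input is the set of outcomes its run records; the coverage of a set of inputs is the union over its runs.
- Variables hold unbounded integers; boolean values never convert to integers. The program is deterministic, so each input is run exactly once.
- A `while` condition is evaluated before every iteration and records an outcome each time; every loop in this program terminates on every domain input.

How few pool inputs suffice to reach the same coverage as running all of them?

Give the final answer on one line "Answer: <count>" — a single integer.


input #1, c=2, h=14: events B1->T, B1->T, B1->T, B1->T, B1->F, B3->S, B2->T, B5->E, B4->T, B7->T, B7->F, B8->T, B10->E, B9->F, ...; outcomes B1=T, B1=F, B2=T, B3=S, B4=T, B5=E, B7=T, B7=F, B8=T, B9=F, B10=E, B11=F, B12=F
input #2, c=1, h=12: events B1->T, B1->T, B1->T, B1->F, B3->S, B2->T, B5->E, B4->F, B6->T, B7->T, B7->T, B7->F, B8->T, B10->E, ...; outcomes B1=T, B1=F, B2=T, B3=S, B4=F, B5=E, B6=T, B7=T, B7=F, B8=T, B9=F, B10=E, B11=F, B12=F
input #3, c=3, h=5: events B1->T, B1->F, B3->S, B2->T, B5->S, B4->F, B6->F, B7->F, B8->T, B10->E, B9->T, B11->F, B12->F; outcomes B1=T, B1=F, B2=T, B3=S, B4=F, B5=S, B6=F, B7=F, B8=T, B9=T, B10=E, B11=F, B12=F
input #4, c=2, h=17: events B1->T, B1->T, B1->T, B1->T, B1->T, B1->F, B3->E, B2->F, B5->E, B4->T, B7->T, B7->F, B8->T, B10->S, ...; outcomes B1=T, B1=F, B2=F, B3=E, B4=T, B5=E, B7=T, B7=F, B8=T, B9=F, B10=S, B11=T
union over all inputs: B1=T, B1=F, B2=T, B2=F, B3=S, B3=E, B4=T, B4=F, B5=S, B5=E, B6=T, B6=F, B7=T, B7=F, B8=T, B9=T, B9=F, B10=S, B10=E, B11=T, B11=F, B12=F (22 outcomes)
checked all size-1 subsets: none covers 22 outcomes (max 14/22)
checked all size-2 subsets: none covers 22 outcomes (max 21/22)
the canonical winner is {2, 3, 4}: size 3, full 22-outcome coverage, earliest index list among size-3 covers
Answer: 3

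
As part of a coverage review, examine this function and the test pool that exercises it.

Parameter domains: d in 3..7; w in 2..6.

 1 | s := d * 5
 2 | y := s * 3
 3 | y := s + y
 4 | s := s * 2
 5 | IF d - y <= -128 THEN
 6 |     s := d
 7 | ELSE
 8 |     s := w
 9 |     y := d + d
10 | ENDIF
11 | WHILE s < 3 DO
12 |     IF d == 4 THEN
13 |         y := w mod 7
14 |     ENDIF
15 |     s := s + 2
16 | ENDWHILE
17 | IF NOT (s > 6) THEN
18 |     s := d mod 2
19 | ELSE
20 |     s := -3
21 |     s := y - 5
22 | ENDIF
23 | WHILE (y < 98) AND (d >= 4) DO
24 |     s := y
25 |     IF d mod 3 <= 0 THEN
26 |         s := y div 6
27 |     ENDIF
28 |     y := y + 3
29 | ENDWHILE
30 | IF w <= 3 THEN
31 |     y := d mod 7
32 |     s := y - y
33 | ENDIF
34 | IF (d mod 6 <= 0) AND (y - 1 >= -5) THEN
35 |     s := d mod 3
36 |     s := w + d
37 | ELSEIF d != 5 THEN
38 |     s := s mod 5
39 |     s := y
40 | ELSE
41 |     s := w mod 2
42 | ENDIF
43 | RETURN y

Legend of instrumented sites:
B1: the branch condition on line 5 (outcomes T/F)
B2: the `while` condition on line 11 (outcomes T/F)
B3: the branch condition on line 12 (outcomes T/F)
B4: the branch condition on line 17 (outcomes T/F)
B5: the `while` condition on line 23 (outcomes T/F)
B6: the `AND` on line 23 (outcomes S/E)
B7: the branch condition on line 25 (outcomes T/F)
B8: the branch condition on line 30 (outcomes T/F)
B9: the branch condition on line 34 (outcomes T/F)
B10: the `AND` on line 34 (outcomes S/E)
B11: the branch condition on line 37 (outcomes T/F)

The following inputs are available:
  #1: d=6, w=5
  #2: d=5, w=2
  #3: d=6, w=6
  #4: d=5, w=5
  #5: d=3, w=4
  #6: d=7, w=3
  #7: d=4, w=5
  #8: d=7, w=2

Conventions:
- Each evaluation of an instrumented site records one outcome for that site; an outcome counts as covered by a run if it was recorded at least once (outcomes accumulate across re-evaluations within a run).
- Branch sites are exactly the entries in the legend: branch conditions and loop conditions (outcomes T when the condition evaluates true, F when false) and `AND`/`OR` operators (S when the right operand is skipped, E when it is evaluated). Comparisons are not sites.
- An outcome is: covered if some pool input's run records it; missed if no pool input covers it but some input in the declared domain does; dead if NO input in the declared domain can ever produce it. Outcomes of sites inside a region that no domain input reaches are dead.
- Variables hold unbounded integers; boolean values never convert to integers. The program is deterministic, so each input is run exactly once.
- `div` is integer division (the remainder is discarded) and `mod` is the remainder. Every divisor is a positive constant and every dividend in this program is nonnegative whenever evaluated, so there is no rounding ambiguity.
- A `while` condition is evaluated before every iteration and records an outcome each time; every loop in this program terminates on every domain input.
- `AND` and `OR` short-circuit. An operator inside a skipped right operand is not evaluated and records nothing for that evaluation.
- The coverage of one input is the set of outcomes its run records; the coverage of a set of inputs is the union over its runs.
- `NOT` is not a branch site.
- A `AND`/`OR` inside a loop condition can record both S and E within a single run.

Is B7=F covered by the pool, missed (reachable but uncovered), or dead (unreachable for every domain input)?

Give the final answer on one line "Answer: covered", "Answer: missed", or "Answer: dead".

B7=F is recorded by pool input(s) 2, 4, 7 -> covered

Answer: covered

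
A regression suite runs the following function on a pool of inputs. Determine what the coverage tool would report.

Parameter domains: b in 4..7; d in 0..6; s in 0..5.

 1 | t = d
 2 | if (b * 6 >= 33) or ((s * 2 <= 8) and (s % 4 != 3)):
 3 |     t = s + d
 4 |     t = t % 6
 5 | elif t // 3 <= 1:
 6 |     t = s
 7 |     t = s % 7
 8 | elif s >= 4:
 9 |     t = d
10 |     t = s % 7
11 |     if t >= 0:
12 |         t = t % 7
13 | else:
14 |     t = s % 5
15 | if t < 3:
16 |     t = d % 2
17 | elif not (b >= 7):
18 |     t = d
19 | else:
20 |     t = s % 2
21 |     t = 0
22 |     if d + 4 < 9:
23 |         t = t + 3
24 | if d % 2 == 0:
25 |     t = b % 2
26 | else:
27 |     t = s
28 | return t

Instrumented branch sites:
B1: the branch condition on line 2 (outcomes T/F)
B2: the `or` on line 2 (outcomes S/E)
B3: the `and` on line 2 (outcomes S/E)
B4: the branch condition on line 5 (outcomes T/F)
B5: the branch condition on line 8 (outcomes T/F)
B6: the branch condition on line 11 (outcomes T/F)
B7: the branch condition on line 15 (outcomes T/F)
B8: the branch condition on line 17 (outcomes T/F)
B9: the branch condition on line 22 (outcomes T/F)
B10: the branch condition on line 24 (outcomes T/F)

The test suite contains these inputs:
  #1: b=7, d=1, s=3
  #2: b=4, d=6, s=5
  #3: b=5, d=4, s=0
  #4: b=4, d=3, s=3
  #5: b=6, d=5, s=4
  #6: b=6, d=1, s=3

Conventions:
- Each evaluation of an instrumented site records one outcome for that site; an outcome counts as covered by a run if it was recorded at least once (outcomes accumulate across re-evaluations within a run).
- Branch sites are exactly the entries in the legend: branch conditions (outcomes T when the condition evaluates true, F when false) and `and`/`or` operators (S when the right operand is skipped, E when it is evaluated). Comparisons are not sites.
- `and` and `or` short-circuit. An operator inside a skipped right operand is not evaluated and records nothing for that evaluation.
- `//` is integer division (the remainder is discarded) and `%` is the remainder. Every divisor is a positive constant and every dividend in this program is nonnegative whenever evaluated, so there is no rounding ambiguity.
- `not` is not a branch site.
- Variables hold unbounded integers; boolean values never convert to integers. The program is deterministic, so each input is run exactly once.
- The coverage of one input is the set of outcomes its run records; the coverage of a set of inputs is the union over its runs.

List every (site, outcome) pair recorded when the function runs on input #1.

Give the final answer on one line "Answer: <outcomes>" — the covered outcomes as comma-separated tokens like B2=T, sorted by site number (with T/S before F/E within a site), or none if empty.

Event log for input #1 (b=7, d=1, s=3):
  B2->S, B1->T, B7->F, B8->F, B9->T, B10->F
collecting distinct outcomes: B1=T, B2=S, B7=F, B8=F, B9=T, B10=F

Answer: B1=T, B2=S, B7=F, B8=F, B9=T, B10=F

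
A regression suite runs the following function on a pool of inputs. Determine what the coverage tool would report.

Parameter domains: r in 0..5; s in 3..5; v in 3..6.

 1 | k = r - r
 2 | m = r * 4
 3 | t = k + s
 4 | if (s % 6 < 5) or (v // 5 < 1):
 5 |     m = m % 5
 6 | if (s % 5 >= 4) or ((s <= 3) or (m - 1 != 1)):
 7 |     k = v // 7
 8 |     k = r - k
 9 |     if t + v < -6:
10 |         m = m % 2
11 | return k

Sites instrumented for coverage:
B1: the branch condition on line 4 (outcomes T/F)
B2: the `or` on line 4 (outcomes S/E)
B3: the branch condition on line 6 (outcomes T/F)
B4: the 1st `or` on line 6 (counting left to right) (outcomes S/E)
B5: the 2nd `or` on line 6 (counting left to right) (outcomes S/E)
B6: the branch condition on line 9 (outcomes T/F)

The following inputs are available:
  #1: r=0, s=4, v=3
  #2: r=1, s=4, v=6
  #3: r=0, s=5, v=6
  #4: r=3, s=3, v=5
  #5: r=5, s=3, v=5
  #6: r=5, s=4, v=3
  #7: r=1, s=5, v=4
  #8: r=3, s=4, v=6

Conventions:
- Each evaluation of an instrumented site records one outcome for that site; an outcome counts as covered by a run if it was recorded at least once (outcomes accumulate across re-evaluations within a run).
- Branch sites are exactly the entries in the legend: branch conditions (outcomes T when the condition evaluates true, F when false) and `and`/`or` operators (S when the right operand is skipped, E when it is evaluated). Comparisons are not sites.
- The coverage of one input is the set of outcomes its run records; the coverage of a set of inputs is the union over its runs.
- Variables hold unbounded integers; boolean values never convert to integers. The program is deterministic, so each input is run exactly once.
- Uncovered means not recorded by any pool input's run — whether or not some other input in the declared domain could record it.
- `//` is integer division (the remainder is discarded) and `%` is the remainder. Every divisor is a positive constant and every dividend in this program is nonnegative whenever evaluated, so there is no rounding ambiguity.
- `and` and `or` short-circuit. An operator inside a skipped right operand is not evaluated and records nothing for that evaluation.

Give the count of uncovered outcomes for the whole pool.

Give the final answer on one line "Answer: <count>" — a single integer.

input #1, r=0, s=4, v=3: events B2->S, B1->T, B4->S, B3->T, B6->F; outcomes B1=T, B2=S, B3=T, B4=S, B6=F
input #2, r=1, s=4, v=6: events B2->S, B1->T, B4->S, B3->T, B6->F; outcomes B1=T, B2=S, B3=T, B4=S, B6=F
input #3, r=0, s=5, v=6: events B2->E, B1->F, B4->E, B5->E, B3->T, B6->F; outcomes B1=F, B2=E, B3=T, B4=E, B5=E, B6=F
input #4, r=3, s=3, v=5: events B2->S, B1->T, B4->E, B5->S, B3->T, B6->F; outcomes B1=T, B2=S, B3=T, B4=E, B5=S, B6=F
input #5, r=5, s=3, v=5: events B2->S, B1->T, B4->E, B5->S, B3->T, B6->F; outcomes B1=T, B2=S, B3=T, B4=E, B5=S, B6=F
input #6, r=5, s=4, v=3: events B2->S, B1->T, B4->S, B3->T, B6->F; outcomes B1=T, B2=S, B3=T, B4=S, B6=F
input #7, r=1, s=5, v=4: events B2->E, B1->T, B4->E, B5->E, B3->T, B6->F; outcomes B1=T, B2=E, B3=T, B4=E, B5=E, B6=F
input #8, r=3, s=4, v=6: events B2->S, B1->T, B4->S, B3->T, B6->F; outcomes B1=T, B2=S, B3=T, B4=S, B6=F
union over the pool: B1=T, B1=F, B2=S, B2=E, B3=T, B4=S, B4=E, B5=S, B5=E, B6=F
uncovered (2 of 12): B3=F, B6=T

Answer: 2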